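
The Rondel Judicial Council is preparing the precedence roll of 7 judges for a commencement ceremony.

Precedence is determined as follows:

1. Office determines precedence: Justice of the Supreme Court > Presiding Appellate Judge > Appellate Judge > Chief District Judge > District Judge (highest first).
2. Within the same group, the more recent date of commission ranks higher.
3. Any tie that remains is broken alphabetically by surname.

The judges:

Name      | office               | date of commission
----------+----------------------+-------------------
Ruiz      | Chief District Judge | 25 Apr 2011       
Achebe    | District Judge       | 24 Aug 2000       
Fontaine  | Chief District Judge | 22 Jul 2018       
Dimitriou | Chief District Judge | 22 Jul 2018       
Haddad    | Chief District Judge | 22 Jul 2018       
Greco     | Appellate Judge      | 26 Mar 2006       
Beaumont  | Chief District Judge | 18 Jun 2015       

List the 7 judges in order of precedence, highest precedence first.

By office: Greco (Appellate Judge); then Dimitriou, Fontaine, Haddad, Beaumont and Ruiz (Chief District Judge); then Achebe (District Judge).
Among Dimitriou, Fontaine, Haddad, Beaumont and Ruiz, by date of commission (later first): Dimitriou, Fontaine and Haddad (22 Jul 2018) before Beaumont (18 Jun 2015) before Ruiz (25 Apr 2011).
Among Dimitriou, Fontaine and Haddad, alphabetically by surname: Dimitriou before Fontaine before Haddad.
Full order: Greco, Dimitriou, Fontaine, Haddad, Beaumont, Ruiz, Achebe.

Greco, Dimitriou, Fontaine, Haddad, Beaumont, Ruiz, Achebe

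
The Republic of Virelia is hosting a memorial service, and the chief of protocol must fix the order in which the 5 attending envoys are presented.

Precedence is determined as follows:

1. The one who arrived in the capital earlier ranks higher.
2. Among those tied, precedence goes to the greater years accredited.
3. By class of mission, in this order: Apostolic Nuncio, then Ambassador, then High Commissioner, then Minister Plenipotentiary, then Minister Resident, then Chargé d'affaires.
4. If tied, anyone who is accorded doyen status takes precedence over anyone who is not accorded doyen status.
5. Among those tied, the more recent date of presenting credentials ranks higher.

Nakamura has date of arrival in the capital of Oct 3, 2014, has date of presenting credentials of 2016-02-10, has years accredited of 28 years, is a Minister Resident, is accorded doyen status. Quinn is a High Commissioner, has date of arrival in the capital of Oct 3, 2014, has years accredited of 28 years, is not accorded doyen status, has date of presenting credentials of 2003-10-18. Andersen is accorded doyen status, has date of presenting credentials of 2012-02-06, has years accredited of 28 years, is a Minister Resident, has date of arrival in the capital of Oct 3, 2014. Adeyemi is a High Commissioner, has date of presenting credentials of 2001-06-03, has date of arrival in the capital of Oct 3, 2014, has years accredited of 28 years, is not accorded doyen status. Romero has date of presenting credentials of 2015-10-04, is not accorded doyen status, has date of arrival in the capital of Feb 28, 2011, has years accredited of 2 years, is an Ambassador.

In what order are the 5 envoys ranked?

Romero, Quinn, Adeyemi, Nakamura, Andersen

By date of arrival in the capital (earlier first): Romero (Feb 28, 2011); then Quinn, Adeyemi, Nakamura and Andersen (each Oct 3, 2014).
Quinn, Adeyemi, Nakamura and Andersen all have years accredited 28 years, so the next rule applies.
Among Quinn, Adeyemi, Nakamura and Andersen, by class of mission: Quinn and Adeyemi (High Commissioner) before Nakamura and Andersen (Minister Resident).
Quinn and Adeyemi are each not accorded doyen status, so the next rule applies.
Among Quinn and Adeyemi, by date of presenting credentials (later first): Quinn (2003-10-18) before Adeyemi (2001-06-03).
Nakamura and Andersen are each accorded doyen status, so the next rule applies.
Among Nakamura and Andersen, by date of presenting credentials (later first): Nakamura (2016-02-10) before Andersen (2012-02-06).
Full order: Romero, Quinn, Adeyemi, Nakamura, Andersen.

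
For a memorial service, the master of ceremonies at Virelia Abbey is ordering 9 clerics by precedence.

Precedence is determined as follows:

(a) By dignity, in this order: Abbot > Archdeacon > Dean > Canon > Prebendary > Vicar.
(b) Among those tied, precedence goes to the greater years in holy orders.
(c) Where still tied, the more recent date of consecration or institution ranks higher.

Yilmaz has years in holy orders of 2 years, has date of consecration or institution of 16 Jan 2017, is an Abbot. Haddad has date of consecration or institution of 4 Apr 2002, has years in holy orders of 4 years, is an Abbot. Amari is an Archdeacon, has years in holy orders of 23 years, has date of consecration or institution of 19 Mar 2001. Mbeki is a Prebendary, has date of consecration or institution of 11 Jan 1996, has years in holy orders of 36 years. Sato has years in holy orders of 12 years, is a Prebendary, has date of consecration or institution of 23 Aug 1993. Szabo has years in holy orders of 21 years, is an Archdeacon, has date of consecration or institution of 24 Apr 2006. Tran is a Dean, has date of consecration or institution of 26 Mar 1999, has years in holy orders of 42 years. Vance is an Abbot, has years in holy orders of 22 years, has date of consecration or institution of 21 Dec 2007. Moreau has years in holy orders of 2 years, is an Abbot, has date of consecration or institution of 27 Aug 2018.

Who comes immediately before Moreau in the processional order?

Haddad

By dignity: Vance, Haddad, Moreau and Yilmaz (Abbot); then Amari and Szabo (Archdeacon); then Tran (Dean); then Mbeki and Sato (Prebendary).
Among Vance, Haddad, Moreau and Yilmaz, by years in holy orders (higher first): Vance (22 years) before Haddad (4 years) before Moreau and Yilmaz (2 years).
Among Moreau and Yilmaz, by date of consecration or institution (later first): Moreau (27 Aug 2018) before Yilmaz (16 Jan 2017).
Among Amari and Szabo, by years in holy orders (higher first): Amari (23 years) before Szabo (21 years).
Among Mbeki and Sato, by years in holy orders (higher first): Mbeki (36 years) before Sato (12 years).
Order: Vance, Haddad, Moreau, Yilmaz, Amari, Szabo, Tran, Mbeki, Sato.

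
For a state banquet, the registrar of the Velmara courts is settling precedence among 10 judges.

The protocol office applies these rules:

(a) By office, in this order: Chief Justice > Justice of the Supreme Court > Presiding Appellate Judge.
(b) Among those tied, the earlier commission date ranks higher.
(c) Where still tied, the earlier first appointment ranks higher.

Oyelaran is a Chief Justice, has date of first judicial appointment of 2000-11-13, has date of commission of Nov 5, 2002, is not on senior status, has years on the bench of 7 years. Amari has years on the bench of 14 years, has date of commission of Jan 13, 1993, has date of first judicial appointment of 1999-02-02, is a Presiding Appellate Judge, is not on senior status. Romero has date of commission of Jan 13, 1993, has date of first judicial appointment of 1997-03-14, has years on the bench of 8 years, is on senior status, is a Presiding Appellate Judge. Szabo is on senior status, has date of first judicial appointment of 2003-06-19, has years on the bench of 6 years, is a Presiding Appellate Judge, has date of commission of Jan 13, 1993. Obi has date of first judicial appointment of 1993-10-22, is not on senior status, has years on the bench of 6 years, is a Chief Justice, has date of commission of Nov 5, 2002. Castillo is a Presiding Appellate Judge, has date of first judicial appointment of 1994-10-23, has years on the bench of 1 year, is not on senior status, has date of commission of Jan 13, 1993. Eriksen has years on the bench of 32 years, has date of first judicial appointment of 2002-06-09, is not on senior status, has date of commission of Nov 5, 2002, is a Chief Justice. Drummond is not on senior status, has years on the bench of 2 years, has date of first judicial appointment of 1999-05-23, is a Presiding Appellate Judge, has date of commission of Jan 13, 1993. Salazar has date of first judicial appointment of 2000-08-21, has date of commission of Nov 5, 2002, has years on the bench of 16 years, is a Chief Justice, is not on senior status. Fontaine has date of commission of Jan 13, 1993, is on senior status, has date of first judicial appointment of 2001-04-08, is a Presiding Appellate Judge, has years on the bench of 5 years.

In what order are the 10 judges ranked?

Obi, Salazar, Oyelaran, Eriksen, Castillo, Romero, Amari, Drummond, Fontaine, Szabo

By office: Obi, Salazar, Oyelaran and Eriksen (Chief Justice); then Castillo, Romero, Amari, Drummond, Fontaine and Szabo (Presiding Appellate Judge).
Obi, Salazar, Oyelaran and Eriksen all have date of commission Nov 5, 2002, so the next rule applies.
Among Obi, Salazar, Oyelaran and Eriksen, by date of first judicial appointment (earlier first): Obi (1993-10-22) before Salazar (2000-08-21) before Oyelaran (2000-11-13) before Eriksen (2002-06-09).
Castillo, Romero, Amari, Drummond, Fontaine and Szabo all have date of commission Jan 13, 1993, so the next rule applies.
Among Castillo, Romero, Amari, Drummond, Fontaine and Szabo, by date of first judicial appointment (earlier first): Castillo (1994-10-23) before Romero (1997-03-14) before Amari (1999-02-02) before Drummond (1999-05-23) before Fontaine (2001-04-08) before Szabo (2003-06-19).
Full order: Obi, Salazar, Oyelaran, Eriksen, Castillo, Romero, Amari, Drummond, Fontaine, Szabo.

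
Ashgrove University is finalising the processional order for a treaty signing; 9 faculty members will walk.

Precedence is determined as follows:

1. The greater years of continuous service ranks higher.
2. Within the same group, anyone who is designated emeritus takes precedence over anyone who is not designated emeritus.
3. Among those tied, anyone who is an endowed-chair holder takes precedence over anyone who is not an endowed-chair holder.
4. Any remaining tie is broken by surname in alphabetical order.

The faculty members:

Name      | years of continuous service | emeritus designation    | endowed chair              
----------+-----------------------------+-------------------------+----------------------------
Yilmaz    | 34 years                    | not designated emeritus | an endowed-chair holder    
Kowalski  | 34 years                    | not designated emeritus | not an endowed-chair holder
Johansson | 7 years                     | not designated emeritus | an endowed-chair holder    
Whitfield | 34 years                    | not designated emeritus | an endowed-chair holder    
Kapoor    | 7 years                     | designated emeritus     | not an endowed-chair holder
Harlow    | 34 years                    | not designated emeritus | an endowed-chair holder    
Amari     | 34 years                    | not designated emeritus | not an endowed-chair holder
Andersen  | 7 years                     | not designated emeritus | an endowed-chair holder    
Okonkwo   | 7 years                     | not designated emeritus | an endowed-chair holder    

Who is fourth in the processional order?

Amari

By years of continuous service (higher first): Harlow, Whitfield, Yilmaz, Amari and Kowalski (each 34 years); then Kapoor, Andersen, Johansson and Okonkwo (each 7 years).
Harlow, Whitfield, Yilmaz, Amari and Kowalski are each not designated emeritus, so the next rule applies.
Among Harlow, Whitfield, Yilmaz, Amari and Kowalski, an endowed-chair holder before not an endowed-chair holder: Harlow, Whitfield and Yilmaz (an endowed-chair holder) before Amari and Kowalski (not an endowed-chair holder).
Among Harlow, Whitfield and Yilmaz, alphabetically by surname: Harlow before Whitfield before Yilmaz.
Among Amari and Kowalski, alphabetically by surname: Amari before Kowalski.
Among Kapoor, Andersen, Johansson and Okonkwo, designated emeritus before not designated emeritus: Kapoor (designated emeritus) before Andersen, Johansson and Okonkwo (not designated emeritus).
Andersen, Johansson and Okonkwo are each an endowed-chair holder, so the next rule applies.
Among Andersen, Johansson and Okonkwo, alphabetically by surname: Andersen before Johansson before Okonkwo.
Order: Harlow, Whitfield, Yilmaz, Amari, Kowalski, Kapoor, Andersen, Johansson, Okonkwo.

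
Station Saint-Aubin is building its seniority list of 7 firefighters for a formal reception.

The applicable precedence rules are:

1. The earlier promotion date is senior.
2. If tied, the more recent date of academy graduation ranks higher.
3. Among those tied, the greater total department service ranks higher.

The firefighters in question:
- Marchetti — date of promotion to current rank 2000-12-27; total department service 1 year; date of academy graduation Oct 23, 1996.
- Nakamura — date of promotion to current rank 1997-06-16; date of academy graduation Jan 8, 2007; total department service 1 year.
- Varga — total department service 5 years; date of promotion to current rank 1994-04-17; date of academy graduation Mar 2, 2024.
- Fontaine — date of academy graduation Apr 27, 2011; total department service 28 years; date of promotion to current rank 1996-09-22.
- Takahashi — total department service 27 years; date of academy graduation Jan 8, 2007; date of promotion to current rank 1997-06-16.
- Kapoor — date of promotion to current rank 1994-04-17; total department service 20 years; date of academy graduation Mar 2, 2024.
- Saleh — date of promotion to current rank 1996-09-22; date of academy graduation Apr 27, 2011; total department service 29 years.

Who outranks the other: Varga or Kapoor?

By date of promotion to current rank (earlier first): Kapoor and Varga (both 1994-04-17); then Saleh and Fontaine (both 1996-09-22); then Takahashi and Nakamura (both 1997-06-16); then Marchetti (2000-12-27).
Kapoor and Varga both have date of academy graduation Mar 2, 2024, so the next rule applies.
Among Kapoor and Varga, by total department service (higher first): Kapoor (20 years) before Varga (5 years).
Saleh and Fontaine both have date of academy graduation Apr 27, 2011, so the next rule applies.
Among Saleh and Fontaine, by total department service (higher first): Saleh (29 years) before Fontaine (28 years).
Takahashi and Nakamura both have date of academy graduation Jan 8, 2007, so the next rule applies.
Among Takahashi and Nakamura, by total department service (higher first): Takahashi (27 years) before Nakamura (1 year).
So Kapoor takes precedence.

Kapoor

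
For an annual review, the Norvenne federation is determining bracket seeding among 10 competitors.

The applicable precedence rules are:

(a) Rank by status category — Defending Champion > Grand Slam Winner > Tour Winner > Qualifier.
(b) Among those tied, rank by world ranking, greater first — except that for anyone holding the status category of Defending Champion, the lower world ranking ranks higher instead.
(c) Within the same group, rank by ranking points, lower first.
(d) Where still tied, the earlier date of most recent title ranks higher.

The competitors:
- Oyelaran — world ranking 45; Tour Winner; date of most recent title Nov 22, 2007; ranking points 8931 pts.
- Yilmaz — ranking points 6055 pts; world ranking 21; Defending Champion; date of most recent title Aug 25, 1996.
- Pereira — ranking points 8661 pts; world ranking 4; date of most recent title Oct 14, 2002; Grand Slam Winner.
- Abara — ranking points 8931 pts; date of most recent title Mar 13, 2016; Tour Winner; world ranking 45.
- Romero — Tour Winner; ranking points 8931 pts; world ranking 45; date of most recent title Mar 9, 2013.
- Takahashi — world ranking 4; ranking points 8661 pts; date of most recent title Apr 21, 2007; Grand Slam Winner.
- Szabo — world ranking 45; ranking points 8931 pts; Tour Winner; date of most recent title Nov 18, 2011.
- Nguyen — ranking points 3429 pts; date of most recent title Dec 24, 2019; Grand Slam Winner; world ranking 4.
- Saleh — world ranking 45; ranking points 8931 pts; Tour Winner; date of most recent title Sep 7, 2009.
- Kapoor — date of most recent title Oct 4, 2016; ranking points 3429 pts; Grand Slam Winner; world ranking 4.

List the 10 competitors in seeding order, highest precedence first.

By status category: Yilmaz (Defending Champion); then Kapoor, Nguyen, Pereira and Takahashi (Grand Slam Winner); then Oyelaran, Saleh, Szabo, Romero and Abara (Tour Winner).
Kapoor, Nguyen, Pereira and Takahashi all have world ranking 4, so the next rule applies.
Among Kapoor, Nguyen, Pereira and Takahashi, by ranking points (lower first): Kapoor and Nguyen (3429 pts) before Pereira and Takahashi (8661 pts).
Among Kapoor and Nguyen, by date of most recent title (earlier first): Kapoor (Oct 4, 2016) before Nguyen (Dec 24, 2019).
Among Pereira and Takahashi, by date of most recent title (earlier first): Pereira (Oct 14, 2002) before Takahashi (Apr 21, 2007).
Oyelaran, Saleh, Szabo, Romero and Abara all have world ranking 45, so the next rule applies.
Oyelaran, Saleh, Szabo, Romero and Abara all have ranking points 8931 pts, so the next rule applies.
Among Oyelaran, Saleh, Szabo, Romero and Abara, by date of most recent title (earlier first): Oyelaran (Nov 22, 2007) before Saleh (Sep 7, 2009) before Szabo (Nov 18, 2011) before Romero (Mar 9, 2013) before Abara (Mar 13, 2016).
Full order: Yilmaz, Kapoor, Nguyen, Pereira, Takahashi, Oyelaran, Saleh, Szabo, Romero, Abara.

Yilmaz, Kapoor, Nguyen, Pereira, Takahashi, Oyelaran, Saleh, Szabo, Romero, Abara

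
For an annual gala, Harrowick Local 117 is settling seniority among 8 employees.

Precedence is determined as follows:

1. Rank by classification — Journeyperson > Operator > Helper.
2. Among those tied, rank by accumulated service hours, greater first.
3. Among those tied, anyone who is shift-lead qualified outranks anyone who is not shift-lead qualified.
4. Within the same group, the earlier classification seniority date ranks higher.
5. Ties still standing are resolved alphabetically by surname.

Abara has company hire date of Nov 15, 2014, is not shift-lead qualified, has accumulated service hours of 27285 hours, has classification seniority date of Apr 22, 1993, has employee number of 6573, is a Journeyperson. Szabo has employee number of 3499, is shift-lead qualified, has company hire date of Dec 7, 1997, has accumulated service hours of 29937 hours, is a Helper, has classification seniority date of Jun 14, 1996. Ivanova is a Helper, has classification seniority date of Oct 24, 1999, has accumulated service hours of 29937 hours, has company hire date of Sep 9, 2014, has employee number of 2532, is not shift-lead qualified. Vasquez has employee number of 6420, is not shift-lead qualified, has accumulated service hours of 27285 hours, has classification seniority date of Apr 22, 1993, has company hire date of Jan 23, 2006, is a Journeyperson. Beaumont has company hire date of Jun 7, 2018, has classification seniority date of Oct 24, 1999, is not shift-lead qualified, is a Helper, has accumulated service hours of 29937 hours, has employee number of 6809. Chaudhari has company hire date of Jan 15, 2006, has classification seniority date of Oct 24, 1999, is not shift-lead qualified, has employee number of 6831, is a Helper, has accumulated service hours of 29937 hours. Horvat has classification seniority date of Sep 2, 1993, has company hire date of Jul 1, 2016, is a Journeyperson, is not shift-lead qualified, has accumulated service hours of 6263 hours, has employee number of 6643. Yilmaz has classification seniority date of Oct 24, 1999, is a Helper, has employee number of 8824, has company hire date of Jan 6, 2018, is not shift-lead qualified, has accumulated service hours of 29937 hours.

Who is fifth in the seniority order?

By classification: Abara, Vasquez and Horvat (Journeyperson); then Szabo, Beaumont, Chaudhari, Ivanova and Yilmaz (Helper).
Among Abara, Vasquez and Horvat, by accumulated service hours (higher first): Abara and Vasquez (27285 hours) before Horvat (6263 hours).
Abara and Vasquez are each not shift-lead qualified, so the next rule applies.
Abara and Vasquez both have classification seniority date Apr 22, 1993, so the next rule applies.
Among Abara and Vasquez, alphabetically by surname: Abara before Vasquez.
Szabo, Beaumont, Chaudhari, Ivanova and Yilmaz all have accumulated service hours 29937 hours, so the next rule applies.
Among Szabo, Beaumont, Chaudhari, Ivanova and Yilmaz, shift-lead qualified before not shift-lead qualified: Szabo (shift-lead qualified) before Beaumont, Chaudhari, Ivanova and Yilmaz (not shift-lead qualified).
Beaumont, Chaudhari, Ivanova and Yilmaz all have classification seniority date Oct 24, 1999, so the next rule applies.
Among Beaumont, Chaudhari, Ivanova and Yilmaz, alphabetically by surname: Beaumont before Chaudhari before Ivanova before Yilmaz.
Order: Abara, Vasquez, Horvat, Szabo, Beaumont, Chaudhari, Ivanova, Yilmaz.

Beaumont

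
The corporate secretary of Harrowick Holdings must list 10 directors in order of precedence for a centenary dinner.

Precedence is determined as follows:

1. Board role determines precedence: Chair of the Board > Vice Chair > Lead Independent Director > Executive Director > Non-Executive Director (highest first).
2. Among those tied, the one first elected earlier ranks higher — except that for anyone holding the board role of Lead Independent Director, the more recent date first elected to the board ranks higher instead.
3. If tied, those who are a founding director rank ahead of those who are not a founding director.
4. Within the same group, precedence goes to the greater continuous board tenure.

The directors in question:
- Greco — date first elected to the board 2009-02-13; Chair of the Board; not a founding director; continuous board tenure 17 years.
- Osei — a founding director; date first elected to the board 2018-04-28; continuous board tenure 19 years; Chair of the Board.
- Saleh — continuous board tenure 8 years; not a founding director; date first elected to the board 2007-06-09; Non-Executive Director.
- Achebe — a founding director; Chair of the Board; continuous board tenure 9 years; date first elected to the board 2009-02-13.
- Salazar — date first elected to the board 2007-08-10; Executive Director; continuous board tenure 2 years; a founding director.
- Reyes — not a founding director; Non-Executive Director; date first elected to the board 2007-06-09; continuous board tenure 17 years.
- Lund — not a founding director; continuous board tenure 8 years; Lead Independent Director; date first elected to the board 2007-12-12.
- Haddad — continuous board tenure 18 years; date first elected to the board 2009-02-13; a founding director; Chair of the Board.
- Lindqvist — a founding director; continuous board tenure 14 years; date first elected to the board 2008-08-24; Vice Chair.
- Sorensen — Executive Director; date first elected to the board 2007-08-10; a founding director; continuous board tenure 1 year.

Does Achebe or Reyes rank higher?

By board role: Haddad, Achebe, Greco and Osei (Chair of the Board); then Lindqvist (Vice Chair); then Lund (Lead Independent Director); then Salazar and Sorensen (Executive Director); then Reyes and Saleh (Non-Executive Director).
Among Haddad, Achebe, Greco and Osei, by date first elected to the board (earlier first): Haddad, Achebe and Greco (2009-02-13) before Osei (2018-04-28).
Among Haddad, Achebe and Greco, a founding director before not a founding director: Haddad and Achebe (a founding director) before Greco (not a founding director).
Among Haddad and Achebe, by continuous board tenure (higher first): Haddad (18 years) before Achebe (9 years).
Salazar and Sorensen both have date first elected to the board 2007-08-10, so the next rule applies.
Salazar and Sorensen are each a founding director, so the next rule applies.
Among Salazar and Sorensen, by continuous board tenure (higher first): Salazar (2 years) before Sorensen (1 year).
Reyes and Saleh both have date first elected to the board 2007-06-09, so the next rule applies.
Reyes and Saleh are each not a founding director, so the next rule applies.
Among Reyes and Saleh, by continuous board tenure (higher first): Reyes (17 years) before Saleh (8 years).
So Achebe takes precedence.

Achebe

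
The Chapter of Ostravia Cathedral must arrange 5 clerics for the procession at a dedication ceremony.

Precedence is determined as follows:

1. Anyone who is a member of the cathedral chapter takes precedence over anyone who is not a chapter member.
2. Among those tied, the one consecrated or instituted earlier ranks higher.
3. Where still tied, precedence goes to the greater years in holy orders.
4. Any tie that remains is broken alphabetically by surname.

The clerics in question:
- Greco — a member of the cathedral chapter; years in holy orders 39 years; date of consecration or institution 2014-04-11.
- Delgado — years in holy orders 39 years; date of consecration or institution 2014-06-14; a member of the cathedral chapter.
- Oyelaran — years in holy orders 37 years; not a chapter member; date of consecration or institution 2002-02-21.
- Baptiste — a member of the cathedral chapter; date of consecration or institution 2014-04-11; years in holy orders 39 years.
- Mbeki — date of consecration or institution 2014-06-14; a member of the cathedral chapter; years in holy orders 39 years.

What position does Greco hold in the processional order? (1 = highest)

By the first rule: Baptiste, Greco, Delgado and Mbeki (each a member of the cathedral chapter); then Oyelaran (not a chapter member).
Among Baptiste, Greco, Delgado and Mbeki, by date of consecration or institution (earlier first): Baptiste and Greco (2014-04-11) before Delgado and Mbeki (2014-06-14).
Baptiste and Greco both have years in holy orders 39 years, so the next rule applies.
Among Baptiste and Greco, alphabetically by surname: Baptiste before Greco.
Delgado and Mbeki both have years in holy orders 39 years, so the next rule applies.
Among Delgado and Mbeki, alphabetically by surname: Delgado before Mbeki.
Order: Baptiste, Greco, Delgado, Mbeki, Oyelaran. So position 2.

2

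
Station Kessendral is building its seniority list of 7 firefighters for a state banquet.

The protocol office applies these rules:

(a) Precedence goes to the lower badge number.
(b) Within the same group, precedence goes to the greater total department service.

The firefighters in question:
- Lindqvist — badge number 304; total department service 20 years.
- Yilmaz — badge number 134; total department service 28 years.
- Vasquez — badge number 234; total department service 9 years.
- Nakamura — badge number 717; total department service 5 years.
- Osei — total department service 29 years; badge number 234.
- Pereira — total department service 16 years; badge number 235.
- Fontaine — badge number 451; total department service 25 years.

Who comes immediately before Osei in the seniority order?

By badge number (lower first): Yilmaz (134); then Osei and Vasquez (both 234); then Pereira (235); then Lindqvist (304); then Fontaine (451); then Nakamura (717).
Among Osei and Vasquez, by total department service (higher first): Osei (29 years) before Vasquez (9 years).
Order: Yilmaz, Osei, Vasquez, Pereira, Lindqvist, Fontaine, Nakamura.

Yilmaz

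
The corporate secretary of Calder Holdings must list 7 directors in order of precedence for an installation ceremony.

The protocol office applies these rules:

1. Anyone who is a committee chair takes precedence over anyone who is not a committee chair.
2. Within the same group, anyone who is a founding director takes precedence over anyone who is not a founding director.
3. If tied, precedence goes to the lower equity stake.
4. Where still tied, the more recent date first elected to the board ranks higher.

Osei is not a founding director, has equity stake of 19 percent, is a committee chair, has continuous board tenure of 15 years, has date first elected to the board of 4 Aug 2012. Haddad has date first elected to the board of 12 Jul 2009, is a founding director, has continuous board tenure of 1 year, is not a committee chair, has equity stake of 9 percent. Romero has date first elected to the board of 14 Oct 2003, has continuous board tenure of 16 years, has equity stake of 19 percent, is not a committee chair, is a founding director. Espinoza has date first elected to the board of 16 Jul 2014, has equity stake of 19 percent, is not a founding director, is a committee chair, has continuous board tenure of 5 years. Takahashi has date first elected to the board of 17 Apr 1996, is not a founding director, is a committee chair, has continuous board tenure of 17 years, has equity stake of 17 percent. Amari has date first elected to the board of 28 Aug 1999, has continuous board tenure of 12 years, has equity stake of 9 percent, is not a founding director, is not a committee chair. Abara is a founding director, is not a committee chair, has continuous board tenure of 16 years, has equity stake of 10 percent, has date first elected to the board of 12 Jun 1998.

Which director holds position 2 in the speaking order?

Espinoza

By the first rule: Takahashi, Espinoza and Osei (each a committee chair); then Haddad, Abara, Romero and Amari (each not a committee chair).
Takahashi, Espinoza and Osei are each not a founding director, so the next rule applies.
Among Takahashi, Espinoza and Osei, by equity stake (lower first): Takahashi (17 percent) before Espinoza and Osei (19 percent).
Among Espinoza and Osei, by date first elected to the board (later first): Espinoza (16 Jul 2014) before Osei (4 Aug 2012).
Among Haddad, Abara, Romero and Amari, a founding director before not a founding director: Haddad, Abara and Romero (a founding director) before Amari (not a founding director).
Among Haddad, Abara and Romero, by equity stake (lower first): Haddad (9 percent) before Abara (10 percent) before Romero (19 percent).
Order: Takahashi, Espinoza, Osei, Haddad, Abara, Romero, Amari.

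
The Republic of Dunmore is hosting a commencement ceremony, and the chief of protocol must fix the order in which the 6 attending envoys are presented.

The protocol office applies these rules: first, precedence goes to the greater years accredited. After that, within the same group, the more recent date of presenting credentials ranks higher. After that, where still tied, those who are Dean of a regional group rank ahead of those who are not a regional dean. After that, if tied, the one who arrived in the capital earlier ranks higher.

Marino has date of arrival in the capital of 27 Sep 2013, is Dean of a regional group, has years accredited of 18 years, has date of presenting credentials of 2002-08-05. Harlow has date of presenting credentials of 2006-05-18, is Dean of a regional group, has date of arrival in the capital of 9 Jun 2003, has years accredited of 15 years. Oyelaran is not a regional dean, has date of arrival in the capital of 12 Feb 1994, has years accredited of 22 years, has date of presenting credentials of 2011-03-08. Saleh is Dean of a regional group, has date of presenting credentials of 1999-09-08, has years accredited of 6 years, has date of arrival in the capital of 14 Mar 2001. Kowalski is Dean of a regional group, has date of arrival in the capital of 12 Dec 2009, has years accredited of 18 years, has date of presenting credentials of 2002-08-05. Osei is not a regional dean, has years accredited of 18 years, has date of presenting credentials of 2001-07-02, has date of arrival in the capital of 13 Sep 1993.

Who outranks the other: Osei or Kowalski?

Kowalski

By years accredited (higher first): Oyelaran (22 years); then Kowalski, Marino and Osei (each 18 years); then Harlow (15 years); then Saleh (6 years).
Among Kowalski, Marino and Osei, by date of presenting credentials (later first): Kowalski and Marino (2002-08-05) before Osei (2001-07-02).
Kowalski and Marino are each Dean of a regional group, so the next rule applies.
Among Kowalski and Marino, by date of arrival in the capital (earlier first): Kowalski (12 Dec 2009) before Marino (27 Sep 2013).
So Kowalski takes precedence.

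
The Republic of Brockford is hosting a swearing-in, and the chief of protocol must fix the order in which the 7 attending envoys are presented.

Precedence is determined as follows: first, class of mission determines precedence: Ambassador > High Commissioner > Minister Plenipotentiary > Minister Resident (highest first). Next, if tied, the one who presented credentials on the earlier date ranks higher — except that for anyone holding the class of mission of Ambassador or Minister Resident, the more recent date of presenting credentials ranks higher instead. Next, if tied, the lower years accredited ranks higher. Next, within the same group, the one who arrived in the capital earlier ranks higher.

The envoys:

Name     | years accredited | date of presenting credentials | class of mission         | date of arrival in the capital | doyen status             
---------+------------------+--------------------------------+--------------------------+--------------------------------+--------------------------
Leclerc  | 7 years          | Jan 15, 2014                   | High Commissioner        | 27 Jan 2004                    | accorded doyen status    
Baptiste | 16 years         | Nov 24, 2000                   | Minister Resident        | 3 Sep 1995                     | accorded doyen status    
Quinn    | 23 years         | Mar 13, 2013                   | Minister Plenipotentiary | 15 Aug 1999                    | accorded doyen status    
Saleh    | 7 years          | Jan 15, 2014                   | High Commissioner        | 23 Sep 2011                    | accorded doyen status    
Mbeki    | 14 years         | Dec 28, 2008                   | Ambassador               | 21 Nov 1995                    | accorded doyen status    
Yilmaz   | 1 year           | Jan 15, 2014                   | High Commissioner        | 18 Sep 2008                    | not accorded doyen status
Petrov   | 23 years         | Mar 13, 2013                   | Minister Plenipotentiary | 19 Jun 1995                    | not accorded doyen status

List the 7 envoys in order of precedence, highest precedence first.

By class of mission: Mbeki (Ambassador); then Yilmaz, Leclerc and Saleh (High Commissioner); then Petrov and Quinn (Minister Plenipotentiary); then Baptiste (Minister Resident).
Yilmaz, Leclerc and Saleh all have date of presenting credentials Jan 15, 2014, so the next rule applies.
Among Yilmaz, Leclerc and Saleh, by years accredited (lower first): Yilmaz (1 year) before Leclerc and Saleh (7 years).
Among Leclerc and Saleh, by date of arrival in the capital (earlier first): Leclerc (27 Jan 2004) before Saleh (23 Sep 2011).
Petrov and Quinn both have date of presenting credentials Mar 13, 2013, so the next rule applies.
Petrov and Quinn both have years accredited 23 years, so the next rule applies.
Among Petrov and Quinn, by date of arrival in the capital (earlier first): Petrov (19 Jun 1995) before Quinn (15 Aug 1999).
Full order: Mbeki, Yilmaz, Leclerc, Saleh, Petrov, Quinn, Baptiste.

Mbeki, Yilmaz, Leclerc, Saleh, Petrov, Quinn, Baptiste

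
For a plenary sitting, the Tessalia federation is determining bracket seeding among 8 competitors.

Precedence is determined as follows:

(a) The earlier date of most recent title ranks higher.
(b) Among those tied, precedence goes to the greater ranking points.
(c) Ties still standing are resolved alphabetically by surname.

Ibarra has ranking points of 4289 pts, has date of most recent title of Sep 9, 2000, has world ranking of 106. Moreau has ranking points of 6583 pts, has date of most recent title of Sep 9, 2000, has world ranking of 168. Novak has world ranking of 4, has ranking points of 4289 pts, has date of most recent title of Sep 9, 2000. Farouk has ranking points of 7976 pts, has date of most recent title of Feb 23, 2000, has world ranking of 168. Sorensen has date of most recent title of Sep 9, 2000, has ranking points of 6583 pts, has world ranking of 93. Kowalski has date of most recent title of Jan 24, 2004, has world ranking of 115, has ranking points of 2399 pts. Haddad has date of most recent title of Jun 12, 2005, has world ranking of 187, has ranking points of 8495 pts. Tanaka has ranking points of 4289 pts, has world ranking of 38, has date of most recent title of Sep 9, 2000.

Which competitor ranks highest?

By date of most recent title (earlier first): Farouk (Feb 23, 2000); then Moreau, Sorensen, Ibarra, Novak and Tanaka (each Sep 9, 2000); then Kowalski (Jan 24, 2004); then Haddad (Jun 12, 2005).
Among Moreau, Sorensen, Ibarra, Novak and Tanaka, by ranking points (higher first): Moreau and Sorensen (6583 pts) before Ibarra, Novak and Tanaka (4289 pts).
Among Moreau and Sorensen, alphabetically by surname: Moreau before Sorensen.
Among Ibarra, Novak and Tanaka, alphabetically by surname: Ibarra before Novak before Tanaka.
Order: Farouk, Moreau, Sorensen, Ibarra, Novak, Tanaka, Kowalski, Haddad.

Farouk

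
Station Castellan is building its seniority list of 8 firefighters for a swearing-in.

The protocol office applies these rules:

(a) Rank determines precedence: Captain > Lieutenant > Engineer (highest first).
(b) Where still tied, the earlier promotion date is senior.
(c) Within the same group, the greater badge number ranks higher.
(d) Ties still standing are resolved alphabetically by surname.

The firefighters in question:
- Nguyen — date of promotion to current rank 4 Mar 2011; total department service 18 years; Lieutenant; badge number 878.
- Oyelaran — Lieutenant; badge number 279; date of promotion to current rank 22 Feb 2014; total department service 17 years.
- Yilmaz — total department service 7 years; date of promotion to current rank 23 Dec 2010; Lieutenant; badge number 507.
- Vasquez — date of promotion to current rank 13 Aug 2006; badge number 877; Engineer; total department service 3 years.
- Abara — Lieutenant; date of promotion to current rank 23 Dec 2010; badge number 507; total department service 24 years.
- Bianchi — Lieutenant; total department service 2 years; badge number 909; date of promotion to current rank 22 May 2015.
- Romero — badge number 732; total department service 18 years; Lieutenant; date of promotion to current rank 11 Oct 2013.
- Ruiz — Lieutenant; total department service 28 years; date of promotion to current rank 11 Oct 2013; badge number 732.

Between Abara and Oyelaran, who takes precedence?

By rank: Abara, Yilmaz, Nguyen, Romero, Ruiz, Oyelaran and Bianchi (Lieutenant); then Vasquez (Engineer).
Among Abara, Yilmaz, Nguyen, Romero, Ruiz, Oyelaran and Bianchi, by date of promotion to current rank (earlier first): Abara and Yilmaz (23 Dec 2010) before Nguyen (4 Mar 2011) before Romero and Ruiz (11 Oct 2013) before Oyelaran (22 Feb 2014) before Bianchi (22 May 2015).
Abara and Yilmaz both have badge number 507, so the next rule applies.
Among Abara and Yilmaz, alphabetically by surname: Abara before Yilmaz.
Romero and Ruiz both have badge number 732, so the next rule applies.
Among Romero and Ruiz, alphabetically by surname: Romero before Ruiz.
So Abara takes precedence.

Abara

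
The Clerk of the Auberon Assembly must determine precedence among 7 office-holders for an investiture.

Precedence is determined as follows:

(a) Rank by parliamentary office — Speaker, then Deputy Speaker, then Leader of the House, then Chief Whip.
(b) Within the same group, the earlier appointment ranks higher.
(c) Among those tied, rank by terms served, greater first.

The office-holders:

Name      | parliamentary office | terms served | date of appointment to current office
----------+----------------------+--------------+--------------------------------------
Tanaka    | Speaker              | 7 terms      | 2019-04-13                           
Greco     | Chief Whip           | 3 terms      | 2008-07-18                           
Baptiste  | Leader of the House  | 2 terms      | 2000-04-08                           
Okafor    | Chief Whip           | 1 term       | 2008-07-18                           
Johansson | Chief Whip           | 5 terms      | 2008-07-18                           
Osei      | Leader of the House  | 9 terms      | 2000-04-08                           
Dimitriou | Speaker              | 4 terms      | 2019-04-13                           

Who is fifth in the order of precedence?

Johansson

By parliamentary office: Tanaka and Dimitriou (Speaker); then Osei and Baptiste (Leader of the House); then Johansson, Greco and Okafor (Chief Whip).
Tanaka and Dimitriou both have date of appointment to current office 2019-04-13, so the next rule applies.
Among Tanaka and Dimitriou, by terms served (higher first): Tanaka (7 terms) before Dimitriou (4 terms).
Osei and Baptiste both have date of appointment to current office 2000-04-08, so the next rule applies.
Among Osei and Baptiste, by terms served (higher first): Osei (9 terms) before Baptiste (2 terms).
Johansson, Greco and Okafor all have date of appointment to current office 2008-07-18, so the next rule applies.
Among Johansson, Greco and Okafor, by terms served (higher first): Johansson (5 terms) before Greco (3 terms) before Okafor (1 term).
Order: Tanaka, Dimitriou, Osei, Baptiste, Johansson, Greco, Okafor.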